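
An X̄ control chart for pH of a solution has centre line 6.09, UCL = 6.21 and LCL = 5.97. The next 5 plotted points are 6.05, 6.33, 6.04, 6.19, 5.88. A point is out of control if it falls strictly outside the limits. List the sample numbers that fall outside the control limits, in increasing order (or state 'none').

2, 5

Compare each point to [5.97, 6.21]: sample 2 = 6.33 > UCL; sample 5 = 5.88 < LCL.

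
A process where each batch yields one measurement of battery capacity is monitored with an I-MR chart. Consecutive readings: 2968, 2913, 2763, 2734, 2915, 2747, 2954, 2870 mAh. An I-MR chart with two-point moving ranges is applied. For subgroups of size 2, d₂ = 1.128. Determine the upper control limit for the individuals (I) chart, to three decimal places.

3190.067

X̄ = (2968 + 2913 + 2763 + 2734 + 2915 + 2747 + 2954 + 2870) / 8 = 2858.0000
Moving ranges: 55, 150, 29, 181, 168, 207, 84; M̄R̄ = 874.0000 / 7 = 124.8571
UCL = X̄ + 3·M̄R̄/d₂ = 2858.0000 + 3 × 124.8571 / 1.128 = 3190.0669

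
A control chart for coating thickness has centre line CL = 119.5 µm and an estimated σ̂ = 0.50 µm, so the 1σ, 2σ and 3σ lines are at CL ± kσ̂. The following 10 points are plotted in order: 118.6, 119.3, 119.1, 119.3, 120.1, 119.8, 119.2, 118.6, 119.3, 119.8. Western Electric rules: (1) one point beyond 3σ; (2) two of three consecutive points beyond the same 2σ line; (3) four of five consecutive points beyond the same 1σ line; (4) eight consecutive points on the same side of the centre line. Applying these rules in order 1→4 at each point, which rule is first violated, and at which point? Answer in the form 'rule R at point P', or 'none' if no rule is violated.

none

Zone of each point (C = within 1σ̂, B = 1σ̂–2σ̂, A = 2σ̂–3σ̂, * = beyond 3σ̂; sign = side of CL): 1:-B, 2:-C, 3:-C, 4:-C, 5:+B, 6:+C, 7:-C, 8:-B, 9:-C, 10:+C
No rule fires across all 10 points.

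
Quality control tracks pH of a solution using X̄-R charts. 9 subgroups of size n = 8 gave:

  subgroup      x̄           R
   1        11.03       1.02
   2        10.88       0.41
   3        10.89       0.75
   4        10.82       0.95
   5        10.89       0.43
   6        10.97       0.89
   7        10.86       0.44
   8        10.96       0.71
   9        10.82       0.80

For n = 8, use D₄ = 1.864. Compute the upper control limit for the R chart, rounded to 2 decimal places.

1.33

R̄ = (1.02 + 0.41 + 0.75 + 0.95 + 0.43 + 0.89 + 0.44 + 0.71 + 0.80) / 9 = 6.4000 / 9 = 0.7111
UCL_R = D₄·R̄ = 1.864 × 0.7111 = 1.3255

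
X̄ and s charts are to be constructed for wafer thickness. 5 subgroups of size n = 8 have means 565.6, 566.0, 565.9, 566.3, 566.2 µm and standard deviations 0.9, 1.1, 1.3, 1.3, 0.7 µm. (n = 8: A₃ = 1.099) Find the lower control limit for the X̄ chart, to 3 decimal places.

564.835

X̄̄ = (565.6 + 566.0 + 565.9 + 566.3 + 566.2) / 5 = 566.0000
s̄ = (0.9 + 1.1 + 1.3 + 1.3 + 0.7) / 5 = 1.0600
LCL = X̄̄ − A₃·s̄ = 566.0000 − 1.099 × 1.0600 = 564.8351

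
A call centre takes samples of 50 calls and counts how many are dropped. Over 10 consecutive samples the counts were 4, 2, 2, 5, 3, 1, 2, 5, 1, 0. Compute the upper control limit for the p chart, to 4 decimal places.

0.1425

p̄ = Σdᵢ / (k·n) = 25 / (10 × 50) = 0.05000
UCL = p̄ + 3·√(p̄(1−p̄)/n) = 0.05000 + 3 × √(0.05000×0.95000/50) = 0.05000 + 3 × 0.03082 = 0.14247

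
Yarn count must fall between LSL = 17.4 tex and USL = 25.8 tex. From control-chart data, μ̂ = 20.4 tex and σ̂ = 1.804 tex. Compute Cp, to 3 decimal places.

0.776

Cp = (USL − LSL) / (6σ̂) = (25.8 − 17.4) / (6 × 1.804) = 8.4000 / 10.8240 = 0.7761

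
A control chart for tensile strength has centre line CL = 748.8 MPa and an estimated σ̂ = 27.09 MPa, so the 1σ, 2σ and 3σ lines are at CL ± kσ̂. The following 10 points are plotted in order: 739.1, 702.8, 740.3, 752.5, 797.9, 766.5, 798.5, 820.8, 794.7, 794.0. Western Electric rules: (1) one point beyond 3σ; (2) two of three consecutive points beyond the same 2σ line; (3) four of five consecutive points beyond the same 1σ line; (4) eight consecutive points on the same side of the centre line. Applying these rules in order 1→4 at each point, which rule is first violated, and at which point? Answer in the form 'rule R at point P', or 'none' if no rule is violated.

Zone of each point (C = within 1σ̂, B = 1σ̂–2σ̂, A = 2σ̂–3σ̂, * = beyond 3σ̂; sign = side of CL): 1:-C, 2:-B, 3:-C, 4:+C, 5:+B, 6:+C, 7:+B, 8:+A, 9:+B, 10:+B
Rule 3 (four of five consecutive points beyond the same 1σ limit) is satisfied at point 9.

rule 3 at point 9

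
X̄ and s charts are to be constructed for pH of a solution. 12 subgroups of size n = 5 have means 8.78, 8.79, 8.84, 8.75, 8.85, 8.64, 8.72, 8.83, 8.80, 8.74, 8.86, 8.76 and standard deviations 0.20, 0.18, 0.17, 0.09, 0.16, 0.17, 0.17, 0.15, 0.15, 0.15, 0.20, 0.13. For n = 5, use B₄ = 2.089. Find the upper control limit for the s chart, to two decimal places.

s̄ = (0.20 + 0.18 + 0.17 + 0.09 + 0.16 + 0.17 + 0.17 + 0.15 + 0.15 + 0.15 + 0.20 + 0.13) / 12 = 0.1600
UCL_s = B₄·s̄ = 2.089 × 0.1600 = 0.3342

0.33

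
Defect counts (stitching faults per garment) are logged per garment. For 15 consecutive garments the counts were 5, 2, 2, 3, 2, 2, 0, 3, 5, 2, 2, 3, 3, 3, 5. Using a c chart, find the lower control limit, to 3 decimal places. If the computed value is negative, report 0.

c̄ = (5 + 2 + 2 + 3 + 2 + 2 + 0 + 3 + 5 + 2 + 2 + 3 + 3 + 3 + 5) / 15 = 42 / 15 = 2.8000
LCL = c̄ − 3√c̄ = 2.8000 − 3 × 1.6733 = -2.2200 → 0 (cannot be negative)

0.000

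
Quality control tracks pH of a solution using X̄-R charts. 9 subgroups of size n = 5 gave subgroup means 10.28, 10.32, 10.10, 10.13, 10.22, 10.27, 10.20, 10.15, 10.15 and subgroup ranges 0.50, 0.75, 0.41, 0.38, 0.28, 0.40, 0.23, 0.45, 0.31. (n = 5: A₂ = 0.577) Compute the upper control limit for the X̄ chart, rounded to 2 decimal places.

10.44

X̄̄ = (10.28 + 10.32 + 10.10 + 10.13 + 10.22 + 10.27 + 10.20 + 10.15 + 10.15) / 9 = 91.8200 / 9 = 10.2022
R̄ = (0.50 + 0.75 + 0.41 + 0.38 + 0.28 + 0.40 + 0.23 + 0.45 + 0.31) / 9 = 3.7100 / 9 = 0.4122
UCL = X̄̄ + A₂·R̄ = 10.2022 + 0.577 × 0.4122 = 10.4401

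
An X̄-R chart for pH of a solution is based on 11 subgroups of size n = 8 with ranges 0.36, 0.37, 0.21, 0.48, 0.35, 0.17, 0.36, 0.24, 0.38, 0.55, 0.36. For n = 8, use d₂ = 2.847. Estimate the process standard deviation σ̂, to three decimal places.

0.122

R̄ = (0.36 + 0.37 + 0.21 + 0.48 + 0.35 + 0.17 + 0.36 + 0.24 + 0.38 + 0.55 + 0.36) / 11 = 0.3482
σ̂ = R̄ / d₂ = 0.3482 / 2.847 = 0.1223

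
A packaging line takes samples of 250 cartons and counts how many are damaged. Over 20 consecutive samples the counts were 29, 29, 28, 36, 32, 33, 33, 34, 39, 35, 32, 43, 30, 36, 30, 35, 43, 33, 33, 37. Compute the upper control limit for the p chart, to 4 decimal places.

0.2010

p̄ = Σdᵢ / (k·n) = 680 / (20 × 250) = 0.13600
UCL = p̄ + 3·√(p̄(1−p̄)/n) = 0.13600 + 3 × √(0.13600×0.86400/250) = 0.13600 + 3 × 0.02168 = 0.20104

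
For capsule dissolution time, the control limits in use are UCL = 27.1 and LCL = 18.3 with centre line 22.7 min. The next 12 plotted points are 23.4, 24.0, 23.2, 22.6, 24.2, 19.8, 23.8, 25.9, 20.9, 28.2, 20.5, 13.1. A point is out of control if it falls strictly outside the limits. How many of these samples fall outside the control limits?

Compare each point to [18.3, 27.1]: sample 10 = 28.2 > UCL; sample 12 = 13.1 < LCL.

2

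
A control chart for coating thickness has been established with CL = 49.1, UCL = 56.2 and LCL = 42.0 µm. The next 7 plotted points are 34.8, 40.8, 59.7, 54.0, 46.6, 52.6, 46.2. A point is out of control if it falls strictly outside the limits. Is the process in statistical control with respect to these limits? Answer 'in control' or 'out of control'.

out of control

Compare each point to [42.0, 56.2]: sample 1 = 34.8 < LCL; sample 2 = 40.8 < LCL; sample 3 = 59.7 > UCL.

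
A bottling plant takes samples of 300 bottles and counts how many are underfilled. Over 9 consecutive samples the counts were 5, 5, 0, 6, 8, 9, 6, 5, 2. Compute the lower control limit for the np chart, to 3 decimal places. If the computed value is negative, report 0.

0.000

p̄ = Σdᵢ / (k·n) = 46 / (9 × 300) = 0.01704
LCL = np̄ − 3·√(np̄(1−p̄)) = 5.1111 − 3 × 2.2414 = -1.6132 → 0 (negative, so LCL = 0)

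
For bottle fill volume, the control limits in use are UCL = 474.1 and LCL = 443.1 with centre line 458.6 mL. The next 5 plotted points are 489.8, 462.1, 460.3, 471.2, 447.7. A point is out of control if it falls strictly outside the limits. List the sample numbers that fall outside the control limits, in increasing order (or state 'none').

1

Compare each point to [443.1, 474.1]: sample 1 = 489.8 > UCL.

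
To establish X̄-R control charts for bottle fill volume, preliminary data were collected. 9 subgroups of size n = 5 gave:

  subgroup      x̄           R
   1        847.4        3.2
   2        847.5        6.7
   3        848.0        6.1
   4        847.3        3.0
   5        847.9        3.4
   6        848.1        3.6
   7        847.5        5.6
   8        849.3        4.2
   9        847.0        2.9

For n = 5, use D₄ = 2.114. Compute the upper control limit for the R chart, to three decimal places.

R̄ = (3.2 + 6.7 + 6.1 + 3.0 + 3.4 + 3.6 + 5.6 + 4.2 + 2.9) / 9 = 38.7000 / 9 = 4.3000
UCL_R = D₄·R̄ = 2.114 × 4.3000 = 9.0902

9.090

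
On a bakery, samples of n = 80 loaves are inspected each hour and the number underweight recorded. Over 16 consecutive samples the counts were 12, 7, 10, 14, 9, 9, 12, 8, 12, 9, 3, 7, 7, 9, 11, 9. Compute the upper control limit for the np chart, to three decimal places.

p̄ = Σdᵢ / (k·n) = 148 / (16 × 80) = 0.11563
UCL = np̄ + 3·√(np̄(1−p̄)) = 9.2500 + 3 × √(9.2500×0.88438) = 9.2500 + 3 × 2.8602 = 17.8305

17.830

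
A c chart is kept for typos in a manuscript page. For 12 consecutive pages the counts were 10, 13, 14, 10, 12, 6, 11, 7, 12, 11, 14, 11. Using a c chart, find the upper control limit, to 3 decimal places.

c̄ = (10 + 13 + 14 + 10 + 12 + 6 + 11 + 7 + 12 + 11 + 14 + 11) / 12 = 131 / 12 = 10.9167
UCL = c̄ + 3√c̄ = 10.9167 + 3 × √10.9167 = 10.9167 + 3 × 3.3040 = 20.8288

20.829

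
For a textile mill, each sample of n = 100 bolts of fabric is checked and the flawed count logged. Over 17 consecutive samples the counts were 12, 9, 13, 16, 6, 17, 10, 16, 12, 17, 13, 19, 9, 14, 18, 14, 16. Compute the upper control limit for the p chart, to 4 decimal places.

p̄ = Σdᵢ / (k·n) = 231 / (17 × 100) = 0.13588
UCL = p̄ + 3·√(p̄(1−p̄)/n) = 0.13588 + 3 × √(0.13588×0.86412/100) = 0.13588 + 3 × 0.03427 = 0.23868

0.2387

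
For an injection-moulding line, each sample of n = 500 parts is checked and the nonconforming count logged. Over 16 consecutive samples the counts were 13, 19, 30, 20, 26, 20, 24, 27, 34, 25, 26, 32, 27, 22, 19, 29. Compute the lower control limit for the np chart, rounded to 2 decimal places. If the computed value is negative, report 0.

p̄ = Σdᵢ / (k·n) = 393 / (16 × 500) = 0.04913
LCL = np̄ − 3·√(np̄(1−p̄)) = 24.5625 − 3 × 4.8328 = 10.0641

10.06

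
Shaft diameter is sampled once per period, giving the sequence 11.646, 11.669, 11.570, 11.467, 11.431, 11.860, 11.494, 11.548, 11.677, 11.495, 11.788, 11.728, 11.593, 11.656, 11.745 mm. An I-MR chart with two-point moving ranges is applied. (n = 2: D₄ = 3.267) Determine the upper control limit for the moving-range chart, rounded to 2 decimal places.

Moving ranges: 0.023, 0.099, 0.103, 0.036, 0.429, 0.366, 0.054, 0.129, 0.182, 0.293, 0.060, 0.135, 0.063, 0.089; M̄R̄ = 2.0610 / 14 = 0.1472
UCL_MR = D₄·M̄R̄ = 3.267 × 0.1472 = 0.4809

0.48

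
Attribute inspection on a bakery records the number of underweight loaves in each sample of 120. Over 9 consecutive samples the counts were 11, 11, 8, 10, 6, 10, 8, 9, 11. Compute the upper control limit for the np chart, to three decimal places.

p̄ = Σdᵢ / (k·n) = 84 / (9 × 120) = 0.07778
UCL = np̄ + 3·√(np̄(1−p̄)) = 9.3333 + 3 × √(9.3333×0.92222) = 9.3333 + 3 × 2.9338 = 18.1348

18.135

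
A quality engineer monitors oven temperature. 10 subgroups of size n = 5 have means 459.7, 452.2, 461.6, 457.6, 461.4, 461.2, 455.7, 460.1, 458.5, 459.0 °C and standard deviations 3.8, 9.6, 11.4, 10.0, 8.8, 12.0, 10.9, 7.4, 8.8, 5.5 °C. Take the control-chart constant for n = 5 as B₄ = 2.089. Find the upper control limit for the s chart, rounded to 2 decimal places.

18.42

s̄ = (3.8 + 9.6 + 11.4 + 10.0 + 8.8 + 12.0 + 10.9 + 7.4 + 8.8 + 5.5) / 10 = 8.8200
UCL_s = B₄·s̄ = 2.089 × 8.8200 = 18.4250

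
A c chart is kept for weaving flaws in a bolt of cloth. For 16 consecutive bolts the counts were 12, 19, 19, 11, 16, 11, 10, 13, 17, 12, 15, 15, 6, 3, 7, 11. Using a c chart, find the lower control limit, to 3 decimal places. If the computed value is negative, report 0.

c̄ = (12 + 19 + 19 + 11 + 16 + 11 + 10 + 13 + 17 + 12 + 15 + 15 + 6 + 3 + 7 + 11) / 16 = 197 / 16 = 12.3125
LCL = c̄ − 3√c̄ = 12.3125 − 3 × 3.5089 = 1.7857

1.786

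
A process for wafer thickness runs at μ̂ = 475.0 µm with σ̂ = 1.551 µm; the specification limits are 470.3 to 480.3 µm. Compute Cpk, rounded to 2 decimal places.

1.01

Cpu = (USL − μ̂) / (3σ̂) = (480.3 − 475.0) / (3 × 1.551) = 1.1391; Cpl = (μ̂ − LSL) / (3σ̂) = (475.0 − 470.3) / (3 × 1.551) = 1.0101; Cpk = min(Cpu, Cpl) = 1.0101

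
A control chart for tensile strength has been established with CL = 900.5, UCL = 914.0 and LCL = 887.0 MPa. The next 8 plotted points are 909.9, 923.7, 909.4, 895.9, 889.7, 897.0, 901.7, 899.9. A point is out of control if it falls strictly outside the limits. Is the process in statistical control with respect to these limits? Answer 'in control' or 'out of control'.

out of control

Compare each point to [887.0, 914.0]: sample 2 = 923.7 > UCL.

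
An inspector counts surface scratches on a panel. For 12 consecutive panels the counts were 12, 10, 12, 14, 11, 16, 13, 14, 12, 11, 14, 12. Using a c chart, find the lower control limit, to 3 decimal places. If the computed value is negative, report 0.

c̄ = (12 + 10 + 12 + 14 + 11 + 16 + 13 + 14 + 12 + 11 + 14 + 12) / 12 = 151 / 12 = 12.5833
LCL = c̄ − 3√c̄ = 12.5833 − 3 × 3.5473 = 1.9414

1.941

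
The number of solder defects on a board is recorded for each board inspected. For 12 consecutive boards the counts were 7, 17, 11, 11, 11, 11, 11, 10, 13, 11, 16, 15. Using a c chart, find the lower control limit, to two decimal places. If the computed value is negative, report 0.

1.61

c̄ = (7 + 17 + 11 + 11 + 11 + 11 + 11 + 10 + 13 + 11 + 16 + 15) / 12 = 144 / 12 = 12.0000
LCL = c̄ − 3√c̄ = 12.0000 − 3 × 3.4641 = 1.6077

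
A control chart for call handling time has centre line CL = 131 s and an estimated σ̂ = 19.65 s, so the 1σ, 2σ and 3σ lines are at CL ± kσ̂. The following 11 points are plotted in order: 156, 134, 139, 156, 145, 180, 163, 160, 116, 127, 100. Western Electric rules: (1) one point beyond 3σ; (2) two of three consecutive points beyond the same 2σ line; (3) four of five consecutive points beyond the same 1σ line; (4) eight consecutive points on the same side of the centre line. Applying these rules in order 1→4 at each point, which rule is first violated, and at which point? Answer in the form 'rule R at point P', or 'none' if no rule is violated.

rule 3 at point 8

Zone of each point (C = within 1σ̂, B = 1σ̂–2σ̂, A = 2σ̂–3σ̂, * = beyond 3σ̂; sign = side of CL): 1:+B, 2:+C, 3:+C, 4:+B, 5:+C, 6:+A, 7:+B, 8:+B, 9:-C, 10:-C, 11:-B
Rule 3 (four of five consecutive points beyond the same 1σ limit) is satisfied at point 8.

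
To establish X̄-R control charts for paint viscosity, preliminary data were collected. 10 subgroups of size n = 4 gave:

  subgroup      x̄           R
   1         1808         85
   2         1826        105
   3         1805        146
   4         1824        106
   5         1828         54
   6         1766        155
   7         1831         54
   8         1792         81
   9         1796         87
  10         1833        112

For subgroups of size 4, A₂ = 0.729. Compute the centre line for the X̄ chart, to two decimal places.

X̄̄ = (1808 + 1826 + 1805 + 1824 + 1828 + 1766 + 1831 + 1792 + 1796 + 1833) / 10 = 18109.0000 / 10 = 1810.9000
CL = X̄̄ = 1810.9000

1810.90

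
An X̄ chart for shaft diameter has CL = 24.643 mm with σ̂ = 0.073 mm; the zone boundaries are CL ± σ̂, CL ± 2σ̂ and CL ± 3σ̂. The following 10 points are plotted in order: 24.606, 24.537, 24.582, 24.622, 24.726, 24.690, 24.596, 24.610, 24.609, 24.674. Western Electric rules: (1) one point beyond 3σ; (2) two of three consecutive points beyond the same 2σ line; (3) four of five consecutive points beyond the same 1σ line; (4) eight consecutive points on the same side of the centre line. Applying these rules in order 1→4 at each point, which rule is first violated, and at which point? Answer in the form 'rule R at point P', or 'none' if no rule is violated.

Zone of each point (C = within 1σ̂, B = 1σ̂–2σ̂, A = 2σ̂–3σ̂, * = beyond 3σ̂; sign = side of CL): 1:-C, 2:-B, 3:-C, 4:-C, 5:+B, 6:+C, 7:-C, 8:-C, 9:-C, 10:+C
No rule fires across all 10 points.

none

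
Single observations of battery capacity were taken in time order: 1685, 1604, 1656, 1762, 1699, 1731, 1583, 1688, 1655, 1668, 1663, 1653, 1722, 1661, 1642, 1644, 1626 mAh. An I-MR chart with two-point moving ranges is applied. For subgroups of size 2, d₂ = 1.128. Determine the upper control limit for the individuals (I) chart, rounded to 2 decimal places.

X̄ = (1685 + 1604 + 1656 + 1762 + 1699 + 1731 + 1583 + 1688 + 1655 + 1668 + 1663 + 1653 + 1722 + 1661 + 1642 + 1644 + 1626) / 17 = 1667.1765
Moving ranges: 81, 52, 106, 63, 32, 148, 105, 33, 13, 5, 10, 69, 61, 19, 2, 18; M̄R̄ = 817.0000 / 16 = 51.0625
UCL = X̄ + 3·M̄R̄/d₂ = 1667.1765 + 3 × 51.0625 / 1.128 = 1802.9810

1802.98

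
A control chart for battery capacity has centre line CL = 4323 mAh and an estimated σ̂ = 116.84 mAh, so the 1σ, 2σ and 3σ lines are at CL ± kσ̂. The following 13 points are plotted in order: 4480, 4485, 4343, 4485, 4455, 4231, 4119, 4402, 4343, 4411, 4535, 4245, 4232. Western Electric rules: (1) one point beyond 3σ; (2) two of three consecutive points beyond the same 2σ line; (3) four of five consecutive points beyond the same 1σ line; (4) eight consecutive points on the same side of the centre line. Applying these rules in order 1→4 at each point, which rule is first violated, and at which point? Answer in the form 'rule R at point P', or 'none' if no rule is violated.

rule 3 at point 5

Zone of each point (C = within 1σ̂, B = 1σ̂–2σ̂, A = 2σ̂–3σ̂, * = beyond 3σ̂; sign = side of CL): 1:+B, 2:+B, 3:+C, 4:+B, 5:+B, 6:-C, 7:-B, 8:+C, 9:+C, 10:+C, 11:+B, 12:-C, 13:-C
Rule 3 (four of five consecutive points beyond the same 1σ limit) is satisfied at point 5.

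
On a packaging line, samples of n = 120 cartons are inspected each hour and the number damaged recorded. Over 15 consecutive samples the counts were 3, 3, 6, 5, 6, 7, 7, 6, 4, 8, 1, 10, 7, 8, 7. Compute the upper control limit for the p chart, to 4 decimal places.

p̄ = Σdᵢ / (k·n) = 88 / (15 × 120) = 0.04889
UCL = p̄ + 3·√(p̄(1−p̄)/n) = 0.04889 + 3 × √(0.04889×0.95111/120) = 0.04889 + 3 × 0.01968 = 0.10794

0.1079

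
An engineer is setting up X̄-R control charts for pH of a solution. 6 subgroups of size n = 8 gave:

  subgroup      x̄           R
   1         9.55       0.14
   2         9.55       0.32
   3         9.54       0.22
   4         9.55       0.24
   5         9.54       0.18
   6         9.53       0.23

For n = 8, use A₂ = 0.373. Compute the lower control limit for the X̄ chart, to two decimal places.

9.46

X̄̄ = (9.55 + 9.55 + 9.54 + 9.55 + 9.54 + 9.53) / 6 = 57.2600 / 6 = 9.5433
R̄ = (0.14 + 0.32 + 0.22 + 0.24 + 0.18 + 0.23) / 6 = 1.3300 / 6 = 0.2217
LCL = X̄̄ − A₂·R̄ = 9.5433 − 0.373 × 0.2217 = 9.4607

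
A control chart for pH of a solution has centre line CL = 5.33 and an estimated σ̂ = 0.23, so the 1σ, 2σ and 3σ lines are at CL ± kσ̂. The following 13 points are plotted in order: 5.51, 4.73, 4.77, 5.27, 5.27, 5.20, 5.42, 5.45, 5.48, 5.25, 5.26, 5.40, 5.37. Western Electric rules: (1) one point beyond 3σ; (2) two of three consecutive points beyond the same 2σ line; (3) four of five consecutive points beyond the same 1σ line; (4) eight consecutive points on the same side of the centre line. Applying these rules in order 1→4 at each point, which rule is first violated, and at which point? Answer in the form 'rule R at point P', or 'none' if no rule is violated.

Zone of each point (C = within 1σ̂, B = 1σ̂–2σ̂, A = 2σ̂–3σ̂, * = beyond 3σ̂; sign = side of CL): 1:+C, 2:-A, 3:-A, 4:-C, 5:-C, 6:-C, 7:+C, 8:+C, 9:+C, 10:-C, 11:-C, 12:+C, 13:+C
Rule 2 (two of three consecutive points beyond the same 2σ limit) is satisfied at point 3.

rule 2 at point 3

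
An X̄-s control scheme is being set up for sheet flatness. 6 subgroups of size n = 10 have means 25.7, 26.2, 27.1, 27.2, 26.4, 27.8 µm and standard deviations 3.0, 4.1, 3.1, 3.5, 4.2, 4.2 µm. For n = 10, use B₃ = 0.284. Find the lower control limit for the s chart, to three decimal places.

1.046

s̄ = (3.0 + 4.1 + 3.1 + 3.5 + 4.2 + 4.2) / 6 = 3.6833
LCL_s = B₃·s̄ = 0.284 × 3.6833 = 1.0461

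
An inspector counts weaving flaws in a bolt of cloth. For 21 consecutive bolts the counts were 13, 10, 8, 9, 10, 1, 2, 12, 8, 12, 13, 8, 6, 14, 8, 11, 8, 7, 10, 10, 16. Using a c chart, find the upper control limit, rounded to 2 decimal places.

c̄ = (13 + 10 + 8 + 9 + 10 + 1 + 2 + 12 + 8 + 12 + 13 + 8 + 6 + 14 + 8 + 11 + 8 + 7 + 10 + 10 + 16) / 21 = 196 / 21 = 9.3333
UCL = c̄ + 3√c̄ = 9.3333 + 3 × √9.3333 = 9.3333 + 3 × 3.0551 = 18.4985

18.50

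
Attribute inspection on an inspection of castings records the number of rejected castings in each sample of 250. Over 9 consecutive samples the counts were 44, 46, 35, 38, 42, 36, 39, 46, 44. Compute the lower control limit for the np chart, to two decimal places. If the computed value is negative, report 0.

p̄ = Σdᵢ / (k·n) = 370 / (9 × 250) = 0.16444
LCL = np̄ − 3·√(np̄(1−p̄)) = 41.1111 − 3 × 5.8609 = 23.5283

23.53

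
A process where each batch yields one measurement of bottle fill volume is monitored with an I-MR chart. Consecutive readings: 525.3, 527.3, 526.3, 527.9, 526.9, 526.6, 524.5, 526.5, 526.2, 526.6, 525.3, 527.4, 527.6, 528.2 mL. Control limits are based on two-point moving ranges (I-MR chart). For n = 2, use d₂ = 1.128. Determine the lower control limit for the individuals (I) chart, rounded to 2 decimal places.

X̄ = (525.3 + 527.3 + 526.3 + 527.9 + 526.9 + 526.6 + 524.5 + 526.5 + 526.2 + 526.6 + 525.3 + 527.4 + 527.6 + 528.2) / 14 = 526.6143
Moving ranges: 2.0, 1.0, 1.6, 1.0, 0.3, 2.1, 2.0, 0.3, 0.4, 1.3, 2.1, 0.2, 0.6; M̄R̄ = 14.9000 / 13 = 1.1462
LCL = X̄ − 3·M̄R̄/d₂ = 526.6143 − 3 × 1.1462 / 1.128 = 523.5660

523.57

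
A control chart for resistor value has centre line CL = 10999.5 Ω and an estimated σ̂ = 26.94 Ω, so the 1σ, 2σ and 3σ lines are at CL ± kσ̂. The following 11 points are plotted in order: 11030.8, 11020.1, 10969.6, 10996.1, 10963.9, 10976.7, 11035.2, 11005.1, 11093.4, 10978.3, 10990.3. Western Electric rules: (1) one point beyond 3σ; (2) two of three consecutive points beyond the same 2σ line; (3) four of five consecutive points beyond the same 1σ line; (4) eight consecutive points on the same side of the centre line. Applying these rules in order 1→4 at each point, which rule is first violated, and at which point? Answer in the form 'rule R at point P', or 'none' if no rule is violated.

rule 1 at point 9

Zone of each point (C = within 1σ̂, B = 1σ̂–2σ̂, A = 2σ̂–3σ̂, * = beyond 3σ̂; sign = side of CL): 1:+B, 2:+C, 3:-B, 4:-C, 5:-B, 6:-C, 7:+B, 8:+C, 9:+*, 10:-C, 11:-C
Rule 1 (one point beyond the 3σ limits) is satisfied at point 9.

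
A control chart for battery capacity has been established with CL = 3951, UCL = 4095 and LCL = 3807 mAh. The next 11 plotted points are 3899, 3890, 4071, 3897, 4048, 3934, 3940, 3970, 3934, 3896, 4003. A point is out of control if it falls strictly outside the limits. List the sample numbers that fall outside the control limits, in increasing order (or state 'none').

none

All 11 points lie within [3807, 4095].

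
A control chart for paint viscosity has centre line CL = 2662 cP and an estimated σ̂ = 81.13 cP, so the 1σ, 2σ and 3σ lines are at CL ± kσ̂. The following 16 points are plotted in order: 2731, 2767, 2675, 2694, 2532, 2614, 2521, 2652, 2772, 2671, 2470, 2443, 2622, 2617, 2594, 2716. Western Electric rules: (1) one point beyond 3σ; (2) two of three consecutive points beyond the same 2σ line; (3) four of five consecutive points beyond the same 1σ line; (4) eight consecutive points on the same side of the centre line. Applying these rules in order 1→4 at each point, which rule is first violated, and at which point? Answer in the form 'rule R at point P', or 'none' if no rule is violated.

Zone of each point (C = within 1σ̂, B = 1σ̂–2σ̂, A = 2σ̂–3σ̂, * = beyond 3σ̂; sign = side of CL): 1:+C, 2:+B, 3:+C, 4:+C, 5:-B, 6:-C, 7:-B, 8:-C, 9:+B, 10:+C, 11:-A, 12:-A, 13:-C, 14:-C, 15:-C, 16:+C
Rule 2 (two of three consecutive points beyond the same 2σ limit) is satisfied at point 12.

rule 2 at point 12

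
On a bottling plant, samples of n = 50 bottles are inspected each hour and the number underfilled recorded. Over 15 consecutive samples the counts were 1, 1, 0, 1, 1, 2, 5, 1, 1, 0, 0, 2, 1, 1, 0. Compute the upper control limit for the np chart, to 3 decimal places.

4.291

p̄ = Σdᵢ / (k·n) = 17 / (15 × 50) = 0.02267
UCL = np̄ + 3·√(np̄(1−p̄)) = 1.1333 + 3 × √(1.1333×0.97733) = 1.1333 + 3 × 1.0524 = 4.2907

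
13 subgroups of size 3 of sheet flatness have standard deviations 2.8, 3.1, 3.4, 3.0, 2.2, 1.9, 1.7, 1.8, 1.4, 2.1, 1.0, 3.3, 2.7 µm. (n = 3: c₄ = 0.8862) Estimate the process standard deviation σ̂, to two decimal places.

2.64

s̄ = (2.8 + 3.1 + 3.4 + 3.0 + 2.2 + 1.9 + 1.7 + 1.8 + 1.4 + 2.1 + 1.0 + 3.3 + 2.7) / 13 = 2.3385
σ̂ = s̄ / c₄ = 2.3385 / 0.8862 = 2.6388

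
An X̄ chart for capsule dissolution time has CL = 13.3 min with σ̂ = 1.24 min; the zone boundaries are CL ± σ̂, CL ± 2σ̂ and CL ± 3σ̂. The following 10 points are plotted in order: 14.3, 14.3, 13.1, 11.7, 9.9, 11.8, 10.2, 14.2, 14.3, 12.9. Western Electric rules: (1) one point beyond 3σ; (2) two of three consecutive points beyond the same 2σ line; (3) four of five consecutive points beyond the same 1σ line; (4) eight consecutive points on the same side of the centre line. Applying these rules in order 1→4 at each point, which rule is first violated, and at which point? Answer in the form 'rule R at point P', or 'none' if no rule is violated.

rule 2 at point 7

Zone of each point (C = within 1σ̂, B = 1σ̂–2σ̂, A = 2σ̂–3σ̂, * = beyond 3σ̂; sign = side of CL): 1:+C, 2:+C, 3:-C, 4:-B, 5:-A, 6:-B, 7:-A, 8:+C, 9:+C, 10:-C
Rule 2 (two of three consecutive points beyond the same 2σ limit) is satisfied at point 7.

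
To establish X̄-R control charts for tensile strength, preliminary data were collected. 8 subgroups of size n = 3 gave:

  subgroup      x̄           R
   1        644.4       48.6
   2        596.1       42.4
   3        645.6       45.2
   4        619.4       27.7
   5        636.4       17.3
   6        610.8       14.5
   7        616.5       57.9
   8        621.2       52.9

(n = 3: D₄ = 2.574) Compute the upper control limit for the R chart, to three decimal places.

98.616

R̄ = (48.6 + 42.4 + 45.2 + 27.7 + 17.3 + 14.5 + 57.9 + 52.9) / 8 = 306.5000 / 8 = 38.3125
UCL_R = D₄·R̄ = 2.574 × 38.3125 = 98.6164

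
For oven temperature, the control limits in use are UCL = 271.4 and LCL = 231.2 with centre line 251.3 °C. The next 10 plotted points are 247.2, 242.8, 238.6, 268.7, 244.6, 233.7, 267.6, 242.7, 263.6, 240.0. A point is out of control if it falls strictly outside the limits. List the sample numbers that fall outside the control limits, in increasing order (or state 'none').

none

All 10 points lie within [231.2, 271.4].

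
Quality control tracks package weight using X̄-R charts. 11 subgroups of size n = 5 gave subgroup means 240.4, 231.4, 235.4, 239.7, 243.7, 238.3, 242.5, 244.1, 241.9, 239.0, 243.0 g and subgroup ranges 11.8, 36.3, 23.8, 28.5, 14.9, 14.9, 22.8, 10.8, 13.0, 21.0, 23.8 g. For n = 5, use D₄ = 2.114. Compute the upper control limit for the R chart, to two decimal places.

42.59

R̄ = (11.8 + 36.3 + 23.8 + 28.5 + 14.9 + 14.9 + 22.8 + 10.8 + 13.0 + 21.0 + 23.8) / 11 = 221.6000 / 11 = 20.1455
UCL_R = D₄·R̄ = 2.114 × 20.1455 = 42.5875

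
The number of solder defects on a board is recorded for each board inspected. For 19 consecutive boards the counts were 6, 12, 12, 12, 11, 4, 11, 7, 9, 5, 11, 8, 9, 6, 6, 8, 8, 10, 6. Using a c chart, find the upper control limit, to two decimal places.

17.21

c̄ = (6 + 12 + 12 + 12 + 11 + 4 + 11 + 7 + 9 + 5 + 11 + 8 + 9 + 6 + 6 + 8 + 8 + 10 + 6) / 19 = 161 / 19 = 8.4737
UCL = c̄ + 3√c̄ = 8.4737 + 3 × √8.4737 = 8.4737 + 3 × 2.9110 = 17.2066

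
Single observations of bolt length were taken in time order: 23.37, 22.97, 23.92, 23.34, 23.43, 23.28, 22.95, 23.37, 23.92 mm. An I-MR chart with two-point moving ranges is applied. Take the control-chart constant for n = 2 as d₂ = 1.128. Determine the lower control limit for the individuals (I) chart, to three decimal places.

22.241

X̄ = (23.37 + 22.97 + 23.92 + 23.34 + 23.43 + 23.28 + 22.95 + 23.37 + 23.92) / 9 = 23.3944
Moving ranges: 0.40, 0.95, 0.58, 0.09, 0.15, 0.33, 0.42, 0.55; M̄R̄ = 3.4700 / 8 = 0.4337
LCL = X̄ − 3·M̄R̄/d₂ = 23.3944 − 3 × 0.4337 / 1.128 = 22.2409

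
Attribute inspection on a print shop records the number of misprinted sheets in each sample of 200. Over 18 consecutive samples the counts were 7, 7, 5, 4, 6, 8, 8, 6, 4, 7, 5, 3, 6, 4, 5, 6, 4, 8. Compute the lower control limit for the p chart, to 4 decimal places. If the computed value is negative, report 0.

0.0000

p̄ = Σdᵢ / (k·n) = 103 / (18 × 200) = 0.02861
LCL = p̄ − 3·√(p̄(1−p̄)/n) = 0.02861 − 3 × 0.01179 = -0.00675 → 0 (negative, so LCL = 0)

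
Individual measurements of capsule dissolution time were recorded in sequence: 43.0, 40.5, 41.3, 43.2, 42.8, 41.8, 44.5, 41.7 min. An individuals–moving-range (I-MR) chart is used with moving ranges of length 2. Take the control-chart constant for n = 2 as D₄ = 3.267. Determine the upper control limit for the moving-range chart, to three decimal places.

Moving ranges: 2.5, 0.8, 1.9, 0.4, 1.0, 2.7, 2.8; M̄R̄ = 12.1000 / 7 = 1.7286
UCL_MR = D₄·M̄R̄ = 3.267 × 1.7286 = 5.6472

5.647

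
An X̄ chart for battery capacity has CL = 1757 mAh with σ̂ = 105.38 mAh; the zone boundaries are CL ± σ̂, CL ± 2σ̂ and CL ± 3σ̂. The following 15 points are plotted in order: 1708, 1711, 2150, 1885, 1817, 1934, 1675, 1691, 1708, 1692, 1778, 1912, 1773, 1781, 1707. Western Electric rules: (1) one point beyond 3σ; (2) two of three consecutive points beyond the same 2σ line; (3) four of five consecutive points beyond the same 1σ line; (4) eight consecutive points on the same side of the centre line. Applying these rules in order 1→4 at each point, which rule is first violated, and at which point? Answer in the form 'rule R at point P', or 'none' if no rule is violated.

rule 1 at point 3

Zone of each point (C = within 1σ̂, B = 1σ̂–2σ̂, A = 2σ̂–3σ̂, * = beyond 3σ̂; sign = side of CL): 1:-C, 2:-C, 3:+*, 4:+B, 5:+C, 6:+B, 7:-C, 8:-C, 9:-C, 10:-C, 11:+C, 12:+B, 13:+C, 14:+C, 15:-C
Rule 1 (one point beyond the 3σ limits) is satisfied at point 3.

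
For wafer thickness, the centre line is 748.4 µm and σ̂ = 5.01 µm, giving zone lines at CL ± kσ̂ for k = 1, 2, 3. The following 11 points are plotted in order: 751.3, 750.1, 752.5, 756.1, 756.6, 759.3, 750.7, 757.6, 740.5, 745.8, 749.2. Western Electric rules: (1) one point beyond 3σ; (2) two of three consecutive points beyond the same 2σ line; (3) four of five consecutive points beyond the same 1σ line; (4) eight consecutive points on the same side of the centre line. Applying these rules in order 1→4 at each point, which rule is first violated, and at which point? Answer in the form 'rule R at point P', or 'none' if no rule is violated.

Zone of each point (C = within 1σ̂, B = 1σ̂–2σ̂, A = 2σ̂–3σ̂, * = beyond 3σ̂; sign = side of CL): 1:+C, 2:+C, 3:+C, 4:+B, 5:+B, 6:+A, 7:+C, 8:+B, 9:-B, 10:-C, 11:+C
Rule 3 (four of five consecutive points beyond the same 1σ limit) is satisfied at point 8.

rule 3 at point 8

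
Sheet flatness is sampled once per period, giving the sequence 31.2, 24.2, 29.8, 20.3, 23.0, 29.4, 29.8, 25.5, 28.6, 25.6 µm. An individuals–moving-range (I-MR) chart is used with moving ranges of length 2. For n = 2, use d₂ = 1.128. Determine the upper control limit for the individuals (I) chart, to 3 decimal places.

X̄ = (31.2 + 24.2 + 29.8 + 20.3 + 23.0 + 29.4 + 29.8 + 25.5 + 28.6 + 25.6) / 10 = 26.7400
Moving ranges: 7.0, 5.6, 9.5, 2.7, 6.4, 0.4, 4.3, 3.1, 3.0; M̄R̄ = 42.0000 / 9 = 4.6667
UCL = X̄ + 3·M̄R̄/d₂ = 26.7400 + 3 × 4.6667 / 1.128 = 39.1513

39.151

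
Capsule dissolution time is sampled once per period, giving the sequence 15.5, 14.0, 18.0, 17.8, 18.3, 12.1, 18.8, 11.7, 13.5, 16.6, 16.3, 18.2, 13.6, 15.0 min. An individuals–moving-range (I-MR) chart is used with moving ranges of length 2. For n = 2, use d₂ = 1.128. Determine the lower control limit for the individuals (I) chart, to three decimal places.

7.631

X̄ = (15.5 + 14.0 + 18.0 + 17.8 + 18.3 + 12.1 + 18.8 + 11.7 + 13.5 + 16.6 + 16.3 + 18.2 + 13.6 + 15.0) / 14 = 15.6714
Moving ranges: 1.5, 4.0, 0.2, 0.5, 6.2, 6.7, 7.1, 1.8, 3.1, 0.3, 1.9, 4.6, 1.4; M̄R̄ = 39.3000 / 13 = 3.0231
LCL = X̄ − 3·M̄R̄/d₂ = 15.6714 − 3 × 3.0231 / 1.128 = 7.6313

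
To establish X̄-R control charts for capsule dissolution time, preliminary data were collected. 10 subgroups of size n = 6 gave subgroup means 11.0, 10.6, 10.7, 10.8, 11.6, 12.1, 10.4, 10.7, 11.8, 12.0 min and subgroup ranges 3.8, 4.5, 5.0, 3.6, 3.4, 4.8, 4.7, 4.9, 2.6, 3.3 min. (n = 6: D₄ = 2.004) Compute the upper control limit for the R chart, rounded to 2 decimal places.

8.14

R̄ = (3.8 + 4.5 + 5.0 + 3.6 + 3.4 + 4.8 + 4.7 + 4.9 + 2.6 + 3.3) / 10 = 40.6000 / 10 = 4.0600
UCL_R = D₄·R̄ = 2.004 × 4.0600 = 8.1362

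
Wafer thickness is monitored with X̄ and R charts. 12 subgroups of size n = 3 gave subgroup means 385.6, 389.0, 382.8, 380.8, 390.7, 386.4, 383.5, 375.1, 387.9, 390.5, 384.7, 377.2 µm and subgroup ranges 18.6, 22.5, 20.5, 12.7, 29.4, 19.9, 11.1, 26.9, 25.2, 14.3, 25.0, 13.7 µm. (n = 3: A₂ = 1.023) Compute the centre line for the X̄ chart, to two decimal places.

X̄̄ = (385.6 + 389.0 + 382.8 + 380.8 + 390.7 + 386.4 + 383.5 + 375.1 + 387.9 + 390.5 + 384.7 + 377.2) / 12 = 4614.2000 / 12 = 384.5167
CL = X̄̄ = 384.5167

384.52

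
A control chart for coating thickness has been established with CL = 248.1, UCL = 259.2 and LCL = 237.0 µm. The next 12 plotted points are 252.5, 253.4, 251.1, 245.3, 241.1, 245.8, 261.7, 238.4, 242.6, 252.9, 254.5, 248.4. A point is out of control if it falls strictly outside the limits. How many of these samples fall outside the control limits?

1

Compare each point to [237.0, 259.2]: sample 7 = 261.7 > UCL.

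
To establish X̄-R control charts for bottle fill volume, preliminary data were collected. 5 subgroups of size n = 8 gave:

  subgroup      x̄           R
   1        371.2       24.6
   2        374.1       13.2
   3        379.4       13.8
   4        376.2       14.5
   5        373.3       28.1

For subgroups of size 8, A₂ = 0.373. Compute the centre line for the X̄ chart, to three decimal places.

374.840

X̄̄ = (371.2 + 374.1 + 379.4 + 376.2 + 373.3) / 5 = 1874.2000 / 5 = 374.8400
CL = X̄̄ = 374.8400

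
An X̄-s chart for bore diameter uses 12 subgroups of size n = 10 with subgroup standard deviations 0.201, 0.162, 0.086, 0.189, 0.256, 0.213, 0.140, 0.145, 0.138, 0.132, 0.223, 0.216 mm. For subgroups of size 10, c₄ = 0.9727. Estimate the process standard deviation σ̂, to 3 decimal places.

0.180

s̄ = (0.201 + 0.162 + 0.086 + 0.189 + 0.256 + 0.213 + 0.140 + 0.145 + 0.138 + 0.132 + 0.223 + 0.216) / 12 = 0.1751
σ̂ = s̄ / c₄ = 0.1751 / 0.9727 = 0.1800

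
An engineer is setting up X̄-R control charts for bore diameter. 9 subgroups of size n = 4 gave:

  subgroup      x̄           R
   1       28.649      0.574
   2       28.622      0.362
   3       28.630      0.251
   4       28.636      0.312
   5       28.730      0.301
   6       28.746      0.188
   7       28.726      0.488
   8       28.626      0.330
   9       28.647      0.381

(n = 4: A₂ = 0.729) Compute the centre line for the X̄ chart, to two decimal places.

28.67

X̄̄ = (28.649 + 28.622 + 28.630 + 28.636 + 28.730 + 28.746 + 28.726 + 28.626 + 28.647) / 9 = 258.0120 / 9 = 28.6680
CL = X̄̄ = 28.6680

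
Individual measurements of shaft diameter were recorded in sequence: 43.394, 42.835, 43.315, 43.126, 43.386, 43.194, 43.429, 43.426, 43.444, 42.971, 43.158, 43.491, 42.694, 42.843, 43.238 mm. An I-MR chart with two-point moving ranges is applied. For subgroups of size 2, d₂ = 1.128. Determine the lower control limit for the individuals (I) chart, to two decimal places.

42.39

X̄ = (43.394 + 42.835 + 43.315 + 43.126 + 43.386 + 43.194 + 43.429 + 43.426 + 43.444 + 42.971 + 43.158 + 43.491 + 42.694 + 42.843 + 43.238) / 15 = 43.1963
Moving ranges: 0.559, 0.480, 0.189, 0.260, 0.192, 0.235, 0.003, 0.018, 0.473, 0.187, 0.333, 0.797, 0.149, 0.395; M̄R̄ = 4.2700 / 14 = 0.3050
LCL = X̄ − 3·M̄R̄/d₂ = 43.1963 − 3 × 0.3050 / 1.128 = 42.3851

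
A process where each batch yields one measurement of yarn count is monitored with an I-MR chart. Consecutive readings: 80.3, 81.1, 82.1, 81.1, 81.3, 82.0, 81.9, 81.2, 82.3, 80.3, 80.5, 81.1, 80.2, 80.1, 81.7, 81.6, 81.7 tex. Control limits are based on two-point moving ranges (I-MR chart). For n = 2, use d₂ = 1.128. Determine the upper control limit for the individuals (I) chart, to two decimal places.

83.07

X̄ = (80.3 + 81.1 + 82.1 + 81.1 + 81.3 + 82.0 + 81.9 + 81.2 + 82.3 + 80.3 + 80.5 + 81.1 + 80.2 + 80.1 + 81.7 + 81.6 + 81.7) / 17 = 81.2059
Moving ranges: 0.8, 1.0, 1.0, 0.2, 0.7, 0.1, 0.7, 1.1, 2.0, 0.2, 0.6, 0.9, 0.1, 1.6, 0.1, 0.1; M̄R̄ = 11.2000 / 16 = 0.7000
UCL = X̄ + 3·M̄R̄/d₂ = 81.2059 + 3 × 0.7000 / 1.128 = 83.0676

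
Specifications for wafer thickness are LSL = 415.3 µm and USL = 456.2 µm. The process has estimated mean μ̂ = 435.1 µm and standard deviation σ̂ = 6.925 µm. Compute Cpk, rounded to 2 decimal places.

Cpu = (USL − μ̂) / (3σ̂) = (456.2 − 435.1) / (3 × 6.925) = 1.0156; Cpl = (μ̂ − LSL) / (3σ̂) = (435.1 − 415.3) / (3 × 6.925) = 0.9531; Cpk = min(Cpu, Cpl) = 0.9531

0.95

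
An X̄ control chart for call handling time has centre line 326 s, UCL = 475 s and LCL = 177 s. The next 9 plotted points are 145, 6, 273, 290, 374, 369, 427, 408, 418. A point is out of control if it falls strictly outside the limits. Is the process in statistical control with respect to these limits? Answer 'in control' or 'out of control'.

out of control

Compare each point to [177, 475]: sample 1 = 145 < LCL; sample 2 = 6 < LCL.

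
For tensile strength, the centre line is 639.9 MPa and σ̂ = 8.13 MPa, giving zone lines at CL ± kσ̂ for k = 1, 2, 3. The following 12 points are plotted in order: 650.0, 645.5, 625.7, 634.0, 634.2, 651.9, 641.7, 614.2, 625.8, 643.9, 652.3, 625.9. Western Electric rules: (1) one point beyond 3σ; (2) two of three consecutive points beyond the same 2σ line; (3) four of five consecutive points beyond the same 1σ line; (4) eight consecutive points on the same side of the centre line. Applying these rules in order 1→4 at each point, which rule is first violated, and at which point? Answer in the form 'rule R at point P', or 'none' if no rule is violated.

rule 1 at point 8

Zone of each point (C = within 1σ̂, B = 1σ̂–2σ̂, A = 2σ̂–3σ̂, * = beyond 3σ̂; sign = side of CL): 1:+B, 2:+C, 3:-B, 4:-C, 5:-C, 6:+B, 7:+C, 8:-*, 9:-B, 10:+C, 11:+B, 12:-B
Rule 1 (one point beyond the 3σ limits) is satisfied at point 8.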